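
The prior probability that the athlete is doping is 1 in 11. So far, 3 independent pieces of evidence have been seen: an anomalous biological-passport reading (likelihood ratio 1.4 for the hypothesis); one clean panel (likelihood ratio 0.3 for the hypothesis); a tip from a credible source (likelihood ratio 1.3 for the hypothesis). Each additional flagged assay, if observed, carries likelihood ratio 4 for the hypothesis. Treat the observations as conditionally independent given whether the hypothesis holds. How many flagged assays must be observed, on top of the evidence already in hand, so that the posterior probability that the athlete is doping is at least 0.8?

Prior odds = (1/11)/(10/11) = 0.1.
Combined Bayes factor of the evidence already in hand = 1.4 × 0.3 × 1.3 = 0.546.
Odds after that evidence = 0.1 × 0.546 = 0.0546.
Target odds = 0.8/0.2 = 4.
Need 4ⁿ ≥ 4 ÷ 0.0546 = 20000/273.
4³ = 64 falls short of 20000/273 but 4⁴ = 256 reaches it, so n = 4.

4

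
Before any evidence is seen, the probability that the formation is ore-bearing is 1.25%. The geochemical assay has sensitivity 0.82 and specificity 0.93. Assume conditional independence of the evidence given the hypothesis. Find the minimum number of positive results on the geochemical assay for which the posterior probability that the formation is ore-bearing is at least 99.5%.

Prior odds: 0.0125 ÷ 0.9875 = 1/79.
False-positive rate = 1 − 0.93 = 0.07; likelihood ratio of a positive = 0.82/0.07 = 82/7.
Target odds: 0.995 ÷ 0.005 = 199.
Need (1/79) × (82/7)ⁿ ≥ 199, i.e. (82/7)ⁿ ≥ 15721.
(82/7)³ = 551368/343 falls short of 15721 but (82/7)⁴ = 45212176/2401 reaches it, so n = 4.

4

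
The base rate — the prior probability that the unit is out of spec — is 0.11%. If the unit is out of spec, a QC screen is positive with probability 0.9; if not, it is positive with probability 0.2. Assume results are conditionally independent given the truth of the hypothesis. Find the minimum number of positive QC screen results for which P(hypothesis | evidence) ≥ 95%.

Prior odds: 0.0011 ÷ 0.9989 = 11/9989.
Likelihood ratio of a positive = 0.9/0.2 = 4.5.
Target odds: 0.95 ÷ 0.05 = 19.
Require 4.5ⁿ ≥ 19 ÷ (11/9989) = 189791/11.
4.5⁶ = 8303.765625 falls short of 189791/11 but 4.5⁷ = 4782969/128 reaches it, so n = 7.

7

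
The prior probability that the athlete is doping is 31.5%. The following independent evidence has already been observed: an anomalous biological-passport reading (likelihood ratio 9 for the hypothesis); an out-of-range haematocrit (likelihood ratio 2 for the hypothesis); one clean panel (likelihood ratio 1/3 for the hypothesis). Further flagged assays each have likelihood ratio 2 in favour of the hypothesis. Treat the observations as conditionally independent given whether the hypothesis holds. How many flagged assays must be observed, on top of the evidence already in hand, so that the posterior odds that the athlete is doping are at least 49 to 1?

5

Prior odds = 0.315/0.685 = 63/137.
Combined Bayes factor of the evidence already in hand = 9 × 2 × (1/3) = 6.
Odds after that evidence = (63/137) × 6 = 378/137.
Target odds = 49.
Need 2ⁿ ≥ 49 ÷ (378/137) = 959/54.
2⁴ = 16 falls short of 959/54 but 2⁵ = 32 reaches it, so n = 5.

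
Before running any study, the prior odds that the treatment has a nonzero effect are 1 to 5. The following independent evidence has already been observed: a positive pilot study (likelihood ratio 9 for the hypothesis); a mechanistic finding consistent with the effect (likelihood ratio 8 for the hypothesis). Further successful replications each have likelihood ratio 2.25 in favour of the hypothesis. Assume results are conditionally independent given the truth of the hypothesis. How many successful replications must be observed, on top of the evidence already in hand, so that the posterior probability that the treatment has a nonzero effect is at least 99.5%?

4

Prior odds = 0.2.
Combined Bayes factor of the evidence already in hand = 9 × 8 = 72.
Odds after that evidence = 0.2 × 72 = 14.4.
Target odds = 0.995/0.005 = 199.
Need 2.25ⁿ ≥ 199 ÷ 14.4 = 995/72.
2.25³ = 11.390625 falls short of 995/72 but 2.25⁴ = 25.62890625 reaches it, so n = 4.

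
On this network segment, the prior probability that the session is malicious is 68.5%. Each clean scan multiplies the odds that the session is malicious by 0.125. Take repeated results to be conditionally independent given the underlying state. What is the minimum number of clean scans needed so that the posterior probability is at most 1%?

Prior odds: 0.685 ÷ 0.315 = 137/63.
Likelihood ratio per clean scan = 0.125.
Target posterior odds = 0.01/0.99 = 1/99.
Require 0.125ⁿ ≤ 1/99 ÷ (137/63) = 7/1507.
0.125² = 0.015625 is still above 7/1507 but 0.125³ = 0.001953125 is at or below it, so n = 3.

3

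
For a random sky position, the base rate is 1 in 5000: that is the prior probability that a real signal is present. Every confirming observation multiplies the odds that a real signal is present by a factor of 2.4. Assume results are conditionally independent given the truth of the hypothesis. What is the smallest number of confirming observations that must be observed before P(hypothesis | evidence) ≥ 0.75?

Prior odds: 0.0002 ÷ 0.9998 = 1/4999.
Likelihood ratio per confirming observation = 2.4.
Target posterior odds = 0.75/0.25 = 3.
Require 2.4ⁿ ≥ 3 ÷ (1/4999) = 14997.
2.4¹⁰ ≈6340.34 falls short of 14997 but 2.4¹¹ ≈15216.8 reaches it, so n = 11.

11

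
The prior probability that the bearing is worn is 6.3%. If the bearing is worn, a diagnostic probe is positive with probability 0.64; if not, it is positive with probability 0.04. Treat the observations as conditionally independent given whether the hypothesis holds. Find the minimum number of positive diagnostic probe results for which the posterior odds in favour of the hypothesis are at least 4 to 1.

Prior odds: 0.063 ÷ 0.937 = 63/937.
Likelihood ratio of a positive = 0.64/0.04 = 16.
Target odds = 4.
Require 16ⁿ ≥ 4 ÷ (63/937) = 3748/63.
16¹ = 16 falls short of 3748/63 but 16² = 256 reaches it, so n = 2.

2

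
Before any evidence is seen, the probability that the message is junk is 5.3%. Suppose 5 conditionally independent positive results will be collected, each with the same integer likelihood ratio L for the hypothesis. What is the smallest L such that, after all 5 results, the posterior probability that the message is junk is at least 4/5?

3

Prior odds = 0.053/0.947 = 53/947.
Target odds = 0.8/0.2 = 4.
Need L⁵ ≥ 4 ÷ (53/947) = 3788/53.
2⁵ = 32 < 3788/53 ≤ 243 = 3⁵, so L = 3.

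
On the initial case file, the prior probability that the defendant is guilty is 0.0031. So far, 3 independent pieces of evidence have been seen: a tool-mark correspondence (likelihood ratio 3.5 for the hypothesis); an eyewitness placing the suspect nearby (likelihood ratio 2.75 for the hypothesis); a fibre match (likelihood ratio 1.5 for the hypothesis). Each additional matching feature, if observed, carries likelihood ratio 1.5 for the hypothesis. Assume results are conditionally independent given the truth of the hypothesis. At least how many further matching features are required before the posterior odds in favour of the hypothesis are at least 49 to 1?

18

Prior odds = 0.0031/0.9969 = 31/9969.
Combined Bayes factor of the evidence already in hand = 3.5 × 2.75 × 1.5 = 14.4375.
Odds after that evidence = (31/9969) × 14.4375 = 2387/53168.
Target odds = 49.
Need 1.5ⁿ ≥ 49 ÷ (2387/53168) = 372176/341.
1.5¹⁷ = 129140163/131072 falls short of 372176/341 but 1.5¹⁸ = 387420489/262144 reaches it, so n = 18.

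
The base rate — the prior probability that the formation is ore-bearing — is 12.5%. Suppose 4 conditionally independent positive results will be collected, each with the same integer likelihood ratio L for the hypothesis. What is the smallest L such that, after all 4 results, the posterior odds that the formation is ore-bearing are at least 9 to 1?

Prior odds = 0.125/0.875 = 1/7.
Target odds = 9.
Need L⁴ ≥ 9 ÷ (1/7) = 63.
2⁴ = 16 < 63 ≤ 81 = 3⁴, so L = 3.

3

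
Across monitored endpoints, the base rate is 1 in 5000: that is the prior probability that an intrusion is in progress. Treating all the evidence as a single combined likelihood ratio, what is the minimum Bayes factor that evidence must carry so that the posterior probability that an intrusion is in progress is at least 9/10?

44991

Prior odds = 0.0002/0.9998 = 1/4999.
Target odds = 0.9/0.1 = 9.
Required Bayes factor = 9 ÷ (1/4999) = 44991.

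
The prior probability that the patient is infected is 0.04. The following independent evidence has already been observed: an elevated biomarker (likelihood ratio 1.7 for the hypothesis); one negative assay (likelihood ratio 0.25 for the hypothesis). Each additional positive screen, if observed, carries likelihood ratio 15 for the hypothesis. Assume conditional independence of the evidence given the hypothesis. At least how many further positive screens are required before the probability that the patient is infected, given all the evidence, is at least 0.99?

4

Prior odds = 0.04/0.96 = 1/24.
Combined Bayes factor of the evidence already in hand = 1.7 × 0.25 = 0.425.
Odds after that evidence = (1/24) × 0.425 = 17/960.
Target odds = 0.99/0.01 = 99.
Need 15ⁿ ≥ 99 ÷ (17/960) = 95040/17.
15³ = 3375 falls short of 95040/17 but 15⁴ = 50625 reaches it, so n = 4.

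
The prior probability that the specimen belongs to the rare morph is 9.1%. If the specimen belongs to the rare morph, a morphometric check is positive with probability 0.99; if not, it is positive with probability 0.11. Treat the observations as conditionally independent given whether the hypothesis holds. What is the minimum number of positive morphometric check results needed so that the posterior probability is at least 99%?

Prior odds: 0.091 ÷ 0.909 = 91/909.
Likelihood ratio of a positive = 0.99/0.11 = 9.
Target posterior odds = 0.99/0.01 = 99.
Require 9ⁿ ≥ 99 ÷ (91/909) = 89991/91.
9³ = 729 falls short of 89991/91 but 9⁴ = 6561 reaches it, so n = 4.

4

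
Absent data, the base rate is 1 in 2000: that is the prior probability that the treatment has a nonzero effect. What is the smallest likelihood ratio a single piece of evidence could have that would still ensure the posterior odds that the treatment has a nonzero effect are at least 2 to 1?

Prior odds = 0.0005/0.9995 = 1/1999.
Target odds = 2.
Required Bayes factor = 2 ÷ (1/1999) = 3998.

3998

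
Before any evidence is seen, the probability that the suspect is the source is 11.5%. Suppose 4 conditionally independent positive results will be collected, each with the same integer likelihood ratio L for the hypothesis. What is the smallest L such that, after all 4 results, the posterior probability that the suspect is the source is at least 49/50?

5

Prior odds = 0.115/0.885 = 23/177.
Target odds = 0.98/0.02 = 49.
Need L⁴ ≥ 49 ÷ (23/177) = 8673/23.
4⁴ = 256 < 8673/23 ≤ 625 = 5⁴, so L = 5.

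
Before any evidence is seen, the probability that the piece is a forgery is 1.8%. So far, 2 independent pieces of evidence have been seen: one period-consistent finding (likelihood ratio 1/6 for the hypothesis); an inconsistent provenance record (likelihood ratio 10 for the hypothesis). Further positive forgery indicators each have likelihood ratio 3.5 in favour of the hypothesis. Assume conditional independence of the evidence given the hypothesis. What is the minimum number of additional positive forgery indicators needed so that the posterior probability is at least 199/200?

8

Prior odds = 0.018/0.982 = 9/491.
Combined Bayes factor of the evidence already in hand = (1/6) × 10 = 5/3.
Odds after that evidence = (9/491) × 5/3 = 15/491.
Target odds = 0.995/0.005 = 199.
Need 3.5ⁿ ≥ 199 ÷ (15/491) = 97709/15.
3.5⁷ = 823543/128 falls short of 97709/15 but 3.5⁸ = 5764801/256 reaches it, so n = 8.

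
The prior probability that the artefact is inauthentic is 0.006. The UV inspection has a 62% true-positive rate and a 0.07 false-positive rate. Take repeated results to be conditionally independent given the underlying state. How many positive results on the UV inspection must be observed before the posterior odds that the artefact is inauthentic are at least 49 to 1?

5

Prior odds = 0.006/0.994 = 3/497.
Likelihood ratio of a positive result = 0.62/0.07 = 62/7.
Target odds = 49.
Require (62/7)ⁿ ≥ 49 ÷ (3/497) = 24353/3.
(62/7)⁴ = 14776336/2401 falls short of 24353/3 but (62/7)⁵ = 916132832/16807 reaches it, so n = 5.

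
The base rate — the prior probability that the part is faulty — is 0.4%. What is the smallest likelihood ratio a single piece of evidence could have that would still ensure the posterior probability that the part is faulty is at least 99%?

24651

Prior odds = 0.004/0.996 = 1/249.
Target odds = 0.99/0.01 = 99.
Required Bayes factor = 99 ÷ (1/249) = 24651.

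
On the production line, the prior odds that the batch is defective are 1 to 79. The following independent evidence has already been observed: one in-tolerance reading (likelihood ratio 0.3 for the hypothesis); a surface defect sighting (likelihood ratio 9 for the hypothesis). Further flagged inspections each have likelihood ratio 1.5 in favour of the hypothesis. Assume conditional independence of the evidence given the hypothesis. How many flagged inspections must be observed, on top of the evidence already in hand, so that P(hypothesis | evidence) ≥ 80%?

Prior odds = 1/79.
Combined Bayes factor of the evidence already in hand = 0.3 × 9 = 2.7.
Odds after that evidence = (1/79) × 2.7 = 27/790.
Target odds = 0.8/0.2 = 4.
Need 1.5ⁿ ≥ 4 ÷ (27/790) = 3160/27.
1.5¹¹ = 177147/2048 falls short of 3160/27 but 1.5¹² = 531441/4096 reaches it, so n = 12.

12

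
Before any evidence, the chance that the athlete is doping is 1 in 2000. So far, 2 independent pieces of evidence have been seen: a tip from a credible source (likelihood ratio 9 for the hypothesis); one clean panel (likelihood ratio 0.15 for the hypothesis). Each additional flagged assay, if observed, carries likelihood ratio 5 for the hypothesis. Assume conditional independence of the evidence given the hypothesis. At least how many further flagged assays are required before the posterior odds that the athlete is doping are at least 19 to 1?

Prior odds = 0.0005/0.9995 = 1/1999.
Combined Bayes factor of the evidence already in hand = 9 × 0.15 = 1.35.
Odds after that evidence = (1/1999) × 1.35 = 27/39980.
Target odds = 19.
Need 5ⁿ ≥ 19 ÷ (27/39980) = 759620/27.
5⁶ = 15625 falls short of 759620/27 but 5⁷ = 78125 reaches it, so n = 7.

7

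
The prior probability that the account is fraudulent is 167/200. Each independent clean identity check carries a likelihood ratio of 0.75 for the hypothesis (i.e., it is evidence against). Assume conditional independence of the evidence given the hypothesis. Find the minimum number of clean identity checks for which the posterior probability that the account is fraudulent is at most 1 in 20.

Prior odds: 0.835 ÷ 0.165 = 167/33.
Likelihood ratio per clean identity check = 0.75.
Target odds: 0.05 ÷ 0.95 = 1/19.
Need (167/33) × 0.75ⁿ ≤ 1/19, i.e. 0.75ⁿ ≤ 33/3173.
0.75¹⁵ ≈0.0133635 is still above 33/3173 but 0.75¹⁶ ≈0.0100226 is at or below it, so n = 16.

16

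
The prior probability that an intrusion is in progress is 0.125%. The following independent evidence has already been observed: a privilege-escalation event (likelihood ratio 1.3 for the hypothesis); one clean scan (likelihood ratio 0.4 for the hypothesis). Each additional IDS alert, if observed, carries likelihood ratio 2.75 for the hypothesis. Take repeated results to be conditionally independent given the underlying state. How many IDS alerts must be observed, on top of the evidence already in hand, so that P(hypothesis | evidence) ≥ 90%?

Prior odds = 0.00125/0.99875 = 1/799.
Combined Bayes factor of the evidence already in hand = 1.3 × 0.4 = 0.52.
Odds after that evidence = (1/799) × 0.52 = 13/19975.
Target odds = 0.9/0.1 = 9.
Need 2.75ⁿ ≥ 9 ÷ (13/19975) = 179775/13.
2.75⁹ ≈8994.86 falls short of 179775/13 but 2.75¹⁰ ≈24735.9 reaches it, so n = 10.

10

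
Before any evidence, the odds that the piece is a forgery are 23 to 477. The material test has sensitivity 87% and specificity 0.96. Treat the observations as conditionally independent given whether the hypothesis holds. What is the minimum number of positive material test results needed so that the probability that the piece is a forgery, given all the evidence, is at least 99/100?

Prior odds = 23/477.
False-positive rate = 1 − 0.96 = 0.04; likelihood ratio of a positive = 0.87/0.04 = 21.75.
Target odds: 0.99 ÷ 0.01 = 99.
Require 21.75ⁿ ≥ 99 ÷ (23/477) = 47223/23.
21.75² = 473.0625 falls short of 47223/23 but 21.75³ = 658503/64 reaches it, so n = 3.

3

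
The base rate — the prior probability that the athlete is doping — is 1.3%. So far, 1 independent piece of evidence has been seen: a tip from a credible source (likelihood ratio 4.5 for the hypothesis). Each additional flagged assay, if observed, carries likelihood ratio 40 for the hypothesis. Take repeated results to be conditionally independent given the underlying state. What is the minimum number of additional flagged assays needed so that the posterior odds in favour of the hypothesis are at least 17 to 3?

2

Prior odds = 0.013/0.987 = 13/987.
Bayes factor of the evidence already in hand = 4.5.
Odds after that evidence = (13/987) × 4.5 = 39/658.
Target odds = 17/3.
Need 40ⁿ ≥ 17/3 ÷ (39/658) = 11186/117.
40¹ = 40 falls short of 11186/117 but 40² = 1600 reaches it, so n = 2.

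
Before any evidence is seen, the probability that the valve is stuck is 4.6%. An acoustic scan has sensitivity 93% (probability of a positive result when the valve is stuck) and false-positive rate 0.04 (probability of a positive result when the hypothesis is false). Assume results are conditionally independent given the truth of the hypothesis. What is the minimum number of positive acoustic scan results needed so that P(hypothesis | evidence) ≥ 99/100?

3

Prior odds = 0.046/0.954 = 23/477.
Likelihood ratio of a positive result = 0.93/0.04 = 23.25.
Target odds: 0.99 ÷ 0.01 = 99.
Need (23/477) × 23.25ⁿ ≥ 99, i.e. 23.25ⁿ ≥ 47223/23.
23.25² = 540.5625 falls short of 47223/23 but 23.25³ = 804357/64 reaches it, so n = 3.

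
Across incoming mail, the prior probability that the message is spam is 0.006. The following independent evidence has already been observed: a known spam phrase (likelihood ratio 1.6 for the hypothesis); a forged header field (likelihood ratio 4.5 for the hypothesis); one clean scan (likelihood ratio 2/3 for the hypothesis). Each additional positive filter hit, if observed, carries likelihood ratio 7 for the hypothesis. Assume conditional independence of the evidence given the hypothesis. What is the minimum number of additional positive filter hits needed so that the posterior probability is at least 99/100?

Prior odds = 0.006/0.994 = 3/497.
Combined Bayes factor of the evidence already in hand = 1.6 × 4.5 × (2/3) = 4.8.
Odds after that evidence = (3/497) × 4.8 = 72/2485.
Target odds = 0.99/0.01 = 99.
Need 7ⁿ ≥ 99 ÷ (72/2485) = 3416.875.
7⁴ = 2401 falls short of 3416.875 but 7⁵ = 16807 reaches it, so n = 5.

5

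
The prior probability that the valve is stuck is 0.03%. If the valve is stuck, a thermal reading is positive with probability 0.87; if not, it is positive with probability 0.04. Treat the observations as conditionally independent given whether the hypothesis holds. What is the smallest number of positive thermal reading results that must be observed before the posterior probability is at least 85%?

4

Prior odds: 0.0003 ÷ 0.9997 = 3/9997.
Likelihood ratio of a positive = 0.87/0.04 = 21.75.
Target posterior odds = 0.85/0.15 = 17/3.
Need (3/9997) × 21.75ⁿ ≥ 17/3, i.e. 21.75ⁿ ≥ 169949/9.
21.75³ = 658503/64 falls short of 169949/9 but 21.75⁴ = 57289761/256 reaches it, so n = 4.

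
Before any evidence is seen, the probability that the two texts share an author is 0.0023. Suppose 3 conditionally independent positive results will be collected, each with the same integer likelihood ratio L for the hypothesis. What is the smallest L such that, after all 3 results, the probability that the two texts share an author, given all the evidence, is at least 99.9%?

76

Prior odds = 0.0023/0.9977 = 23/9977.
Target odds = 0.999/0.001 = 999.
Need L³ ≥ 999 ÷ (23/9977) = 9967023/23.
75³ = 421875 < 9967023/23 ≤ 438976 = 76³, so L = 76.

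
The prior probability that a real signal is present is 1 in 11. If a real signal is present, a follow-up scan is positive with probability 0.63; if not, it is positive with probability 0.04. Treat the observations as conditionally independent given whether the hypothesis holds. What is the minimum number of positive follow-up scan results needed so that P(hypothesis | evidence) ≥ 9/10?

Prior odds: (1/11) ÷ (10/11) = 0.1.
Likelihood ratio of a positive = 0.63/0.04 = 15.75.
Target posterior odds = 0.9/0.1 = 9.
Need 0.1 × 15.75ⁿ ≥ 9, i.e. 15.75ⁿ ≥ 90.
15.75¹ = 15.75 falls short of 90 but 15.75² = 248.0625 reaches it, so n = 2.

2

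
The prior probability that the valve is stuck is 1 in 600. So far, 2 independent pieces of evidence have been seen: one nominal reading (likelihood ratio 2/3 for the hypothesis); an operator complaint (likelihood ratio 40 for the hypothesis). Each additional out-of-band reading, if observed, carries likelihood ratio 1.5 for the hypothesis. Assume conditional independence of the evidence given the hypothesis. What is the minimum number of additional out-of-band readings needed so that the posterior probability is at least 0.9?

Prior odds = (1/600)/(599/600) = 1/599.
Combined Bayes factor of the evidence already in hand = (2/3) × 40 = 80/3.
Odds after that evidence = (1/599) × 80/3 = 80/1797.
Target odds = 0.9/0.1 = 9.
Need 1.5ⁿ ≥ 9 ÷ (80/1797) = 202.1625.
1.5¹³ = 1594323/8192 falls short of 202.1625 but 1.5¹⁴ = 4782969/16384 reaches it, so n = 14.

14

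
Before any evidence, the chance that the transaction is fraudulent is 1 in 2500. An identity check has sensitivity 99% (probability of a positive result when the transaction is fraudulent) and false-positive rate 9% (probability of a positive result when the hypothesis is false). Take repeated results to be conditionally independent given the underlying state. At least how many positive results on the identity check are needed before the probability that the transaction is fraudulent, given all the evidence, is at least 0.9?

Prior odds: 0.0004 ÷ 0.9996 = 1/2499.
Likelihood ratio of a positive result = 0.99/0.09 = 11.
Target odds: 0.9 ÷ 0.1 = 9.
Need (1/2499) × 11ⁿ ≥ 9, i.e. 11ⁿ ≥ 22491.
11⁴ = 14641 falls short of 22491 but 11⁵ = 161051 reaches it, so n = 5.

5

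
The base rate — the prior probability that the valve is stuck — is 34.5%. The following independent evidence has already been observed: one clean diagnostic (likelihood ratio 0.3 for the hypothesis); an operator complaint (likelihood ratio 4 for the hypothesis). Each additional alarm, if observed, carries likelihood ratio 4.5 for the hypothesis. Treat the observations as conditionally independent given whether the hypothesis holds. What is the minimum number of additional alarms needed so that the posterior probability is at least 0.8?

2

Prior odds = 0.345/0.655 = 69/131.
Combined Bayes factor of the evidence already in hand = 0.3 × 4 = 1.2.
Odds after that evidence = (69/131) × 1.2 = 414/655.
Target odds = 0.8/0.2 = 4.
Need 4.5ⁿ ≥ 4 ÷ (414/655) = 1310/207.
4.5¹ = 4.5 falls short of 1310/207 but 4.5² = 20.25 reaches it, so n = 2.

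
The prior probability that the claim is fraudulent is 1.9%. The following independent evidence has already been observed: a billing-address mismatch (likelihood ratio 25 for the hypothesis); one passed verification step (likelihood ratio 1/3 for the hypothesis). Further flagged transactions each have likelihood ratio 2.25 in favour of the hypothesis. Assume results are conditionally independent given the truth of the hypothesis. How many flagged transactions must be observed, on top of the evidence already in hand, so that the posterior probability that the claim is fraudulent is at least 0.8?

4

Prior odds = 0.019/0.981 = 19/981.
Combined Bayes factor of the evidence already in hand = 25 × (1/3) = 25/3.
Odds after that evidence = (19/981) × 25/3 = 475/2943.
Target odds = 0.8/0.2 = 4.
Need 2.25ⁿ ≥ 4 ÷ (475/2943) = 11772/475.
2.25³ = 11.390625 falls short of 11772/475 but 2.25⁴ = 25.62890625 reaches it, so n = 4.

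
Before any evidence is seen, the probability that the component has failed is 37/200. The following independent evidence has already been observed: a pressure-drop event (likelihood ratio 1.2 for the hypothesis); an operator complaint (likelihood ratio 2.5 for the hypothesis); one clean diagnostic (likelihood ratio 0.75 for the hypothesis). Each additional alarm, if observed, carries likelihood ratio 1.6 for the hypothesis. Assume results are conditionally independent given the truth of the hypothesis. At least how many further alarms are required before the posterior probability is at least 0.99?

12

Prior odds = 0.185/0.815 = 37/163.
Combined Bayes factor of the evidence already in hand = 1.2 × 2.5 × 0.75 = 2.25.
Odds after that evidence = (37/163) × 2.25 = 333/652.
Target odds = 0.99/0.01 = 99.
Need 1.6ⁿ ≥ 99 ÷ (333/652) = 7172/37.
1.6¹¹ ≈175.922 falls short of 7172/37 but 1.6¹² ≈281.475 reaches it, so n = 12.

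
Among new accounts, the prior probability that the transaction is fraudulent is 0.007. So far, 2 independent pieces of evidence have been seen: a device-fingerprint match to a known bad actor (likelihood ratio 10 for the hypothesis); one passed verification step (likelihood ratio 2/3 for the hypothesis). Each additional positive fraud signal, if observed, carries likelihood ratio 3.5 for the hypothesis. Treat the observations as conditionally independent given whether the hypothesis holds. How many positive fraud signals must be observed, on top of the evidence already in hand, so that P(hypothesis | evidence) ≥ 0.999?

Prior odds = 0.007/0.993 = 7/993.
Combined Bayes factor of the evidence already in hand = 10 × (2/3) = 20/3.
Odds after that evidence = (7/993) × 20/3 = 140/2979.
Target odds = 0.999/0.001 = 999.
Need 3.5ⁿ ≥ 999 ÷ (140/2979) = 2976021/140.
3.5⁷ = 823543/128 falls short of 2976021/140 but 3.5⁸ = 5764801/256 reaches it, so n = 8.

8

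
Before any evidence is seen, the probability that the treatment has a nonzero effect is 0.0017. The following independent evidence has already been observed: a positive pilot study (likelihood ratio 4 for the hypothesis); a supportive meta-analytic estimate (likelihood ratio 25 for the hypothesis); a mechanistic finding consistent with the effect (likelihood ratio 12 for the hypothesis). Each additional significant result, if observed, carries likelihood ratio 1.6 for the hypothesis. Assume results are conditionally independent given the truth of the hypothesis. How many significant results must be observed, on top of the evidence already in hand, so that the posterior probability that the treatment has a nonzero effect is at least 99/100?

Prior odds = 0.0017/0.9983 = 17/9983.
Combined Bayes factor of the evidence already in hand = 4 × 25 × 12 = 1200.
Odds after that evidence = (17/9983) × 1200 = 20400/9983.
Target odds = 0.99/0.01 = 99.
Need 1.6ⁿ ≥ 99 ÷ (20400/9983) = 329439/6800.
1.6⁸ = 16777216/390625 falls short of 329439/6800 but 1.6⁹ = 134217728/1953125 reaches it, so n = 9.

9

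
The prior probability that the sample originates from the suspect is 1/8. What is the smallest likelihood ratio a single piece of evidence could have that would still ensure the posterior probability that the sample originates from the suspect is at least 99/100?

693

Prior odds = 0.125/0.875 = 1/7.
Target odds = 0.99/0.01 = 99.
Required Bayes factor = 99 ÷ (1/7) = 693.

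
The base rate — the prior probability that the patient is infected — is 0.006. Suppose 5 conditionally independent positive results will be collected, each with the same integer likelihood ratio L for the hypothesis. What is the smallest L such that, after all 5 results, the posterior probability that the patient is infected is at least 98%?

7

Prior odds = 0.006/0.994 = 3/497.
Target odds = 0.98/0.02 = 49.
Need L⁵ ≥ 49 ÷ (3/497) = 24353/3.
6⁵ = 7776 < 24353/3 ≤ 16807 = 7⁵, so L = 7.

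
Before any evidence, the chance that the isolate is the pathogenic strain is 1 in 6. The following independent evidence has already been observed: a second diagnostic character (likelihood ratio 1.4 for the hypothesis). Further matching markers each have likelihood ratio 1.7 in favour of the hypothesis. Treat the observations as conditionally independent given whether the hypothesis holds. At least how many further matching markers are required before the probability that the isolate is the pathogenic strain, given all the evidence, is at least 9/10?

Prior odds = (1/6)/(5/6) = 0.2.
Bayes factor of the evidence already in hand = 1.4.
Odds after that evidence = 0.2 × 1.4 = 0.28.
Target odds = 0.9/0.1 = 9.
Need 1.7ⁿ ≥ 9 ÷ 0.28 = 225/7.
1.7⁶ = 24137569/1000000 falls short of 225/7 but 1.7⁷ = 410338673/10000000 reaches it, so n = 7.

7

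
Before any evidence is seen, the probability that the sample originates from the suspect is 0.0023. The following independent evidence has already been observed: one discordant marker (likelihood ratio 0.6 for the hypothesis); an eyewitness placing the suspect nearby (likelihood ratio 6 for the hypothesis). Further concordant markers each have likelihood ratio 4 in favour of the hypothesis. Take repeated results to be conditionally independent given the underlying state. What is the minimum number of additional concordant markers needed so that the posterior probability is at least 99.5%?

8

Prior odds = 0.0023/0.9977 = 23/9977.
Combined Bayes factor of the evidence already in hand = 0.6 × 6 = 3.6.
Odds after that evidence = (23/9977) × 3.6 = 414/49885.
Target odds = 0.995/0.005 = 199.
Need 4ⁿ ≥ 199 ÷ (414/49885) = 9927115/414.
4⁷ = 16384 falls short of 9927115/414 but 4⁸ = 65536 reaches it, so n = 8.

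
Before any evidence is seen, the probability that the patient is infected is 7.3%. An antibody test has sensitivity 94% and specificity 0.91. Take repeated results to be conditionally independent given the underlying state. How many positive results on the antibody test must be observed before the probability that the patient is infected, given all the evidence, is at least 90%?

3

Prior odds = 0.073/0.927 = 73/927.
False-positive rate = 1 − 0.91 = 0.09; likelihood ratio of a positive = 0.94/0.09 = 94/9.
Target posterior odds = 0.9/0.1 = 9.
Need (73/927) × (94/9)ⁿ ≥ 9, i.e. (94/9)ⁿ ≥ 8343/73.
(94/9)² = 8836/81 falls short of 8343/73 but (94/9)³ = 830584/729 reaches it, so n = 3.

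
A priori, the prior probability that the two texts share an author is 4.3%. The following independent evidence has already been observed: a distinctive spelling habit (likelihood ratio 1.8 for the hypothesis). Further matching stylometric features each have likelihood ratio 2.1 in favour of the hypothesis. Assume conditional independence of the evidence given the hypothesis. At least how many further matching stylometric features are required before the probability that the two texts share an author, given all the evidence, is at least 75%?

5

Prior odds = 0.043/0.957 = 43/957.
Bayes factor of the evidence already in hand = 1.8.
Odds after that evidence = (43/957) × 1.8 = 129/1595.
Target odds = 0.75/0.25 = 3.
Need 2.1ⁿ ≥ 3 ÷ (129/1595) = 1595/43.
2.1⁴ = 19.4481 falls short of 1595/43 but 2.1⁵ = 4084101/100000 reaches it, so n = 5.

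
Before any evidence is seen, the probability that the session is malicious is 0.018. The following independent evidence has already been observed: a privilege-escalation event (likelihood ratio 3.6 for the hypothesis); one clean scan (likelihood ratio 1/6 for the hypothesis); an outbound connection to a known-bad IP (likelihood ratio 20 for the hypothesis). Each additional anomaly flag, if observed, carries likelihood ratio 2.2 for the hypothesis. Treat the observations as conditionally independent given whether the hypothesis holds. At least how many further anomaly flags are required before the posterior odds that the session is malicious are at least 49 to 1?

Prior odds = 0.018/0.982 = 9/491.
Combined Bayes factor of the evidence already in hand = 3.6 × (1/6) × 20 = 12.
Odds after that evidence = (9/491) × 12 = 108/491.
Target odds = 49.
Need 2.2ⁿ ≥ 49 ÷ (108/491) = 24059/108.
2.2⁶ = 1771561/15625 falls short of 24059/108 but 2.2⁷ = 19487171/78125 reaches it, so n = 7.

7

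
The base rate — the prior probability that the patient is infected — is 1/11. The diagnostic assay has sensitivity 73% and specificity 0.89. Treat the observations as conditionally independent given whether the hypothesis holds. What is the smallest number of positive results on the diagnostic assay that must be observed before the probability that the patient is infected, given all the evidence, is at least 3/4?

Prior odds: (1/11) ÷ (10/11) = 0.1.
False-positive rate = 1 − 0.89 = 0.11; likelihood ratio of a positive = 0.73/0.11 = 73/11.
Target posterior odds = 0.75/0.25 = 3.
Require (73/11)ⁿ ≥ 3 ÷ 0.1 = 30.
(73/11)¹ = 73/11 falls short of 30 but (73/11)² = 5329/121 reaches it, so n = 2.

2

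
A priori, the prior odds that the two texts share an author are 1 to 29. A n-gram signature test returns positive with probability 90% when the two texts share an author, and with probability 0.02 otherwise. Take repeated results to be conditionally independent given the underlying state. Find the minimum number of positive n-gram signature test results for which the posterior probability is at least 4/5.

Prior odds = 1/29.
Likelihood ratio of a positive result = 0.9/0.02 = 45.
Target posterior odds = 0.8/0.2 = 4.
Require 45ⁿ ≥ 4 ÷ (1/29) = 116.
45¹ = 45 falls short of 116 but 45² = 2025 reaches it, so n = 2.

2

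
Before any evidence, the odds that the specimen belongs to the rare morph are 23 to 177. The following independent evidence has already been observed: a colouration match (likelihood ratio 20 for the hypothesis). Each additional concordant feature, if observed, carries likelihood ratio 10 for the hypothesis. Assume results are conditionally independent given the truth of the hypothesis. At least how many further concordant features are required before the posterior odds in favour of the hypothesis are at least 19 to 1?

Prior odds = 23/177.
Bayes factor of the evidence already in hand = 20.
Odds after that evidence = (23/177) × 20 = 460/177.
Target odds = 19.
Need 10ⁿ ≥ 19 ÷ (460/177) = 3363/460.
10¹ = 10, which meets the required 3363/460; so n = 1.

1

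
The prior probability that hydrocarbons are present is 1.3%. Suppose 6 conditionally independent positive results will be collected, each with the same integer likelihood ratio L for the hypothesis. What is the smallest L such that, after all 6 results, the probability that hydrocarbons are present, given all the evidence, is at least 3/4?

Prior odds = 0.013/0.987 = 13/987.
Target odds = 0.75/0.25 = 3.
Need L⁶ ≥ 3 ÷ (13/987) = 2961/13.
2⁶ = 64 < 2961/13 ≤ 729 = 3⁶, so L = 3.

3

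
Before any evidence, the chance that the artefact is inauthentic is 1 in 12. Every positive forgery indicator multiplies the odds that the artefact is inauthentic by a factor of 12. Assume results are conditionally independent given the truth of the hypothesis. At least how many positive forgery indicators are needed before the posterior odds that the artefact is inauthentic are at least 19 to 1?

3

Prior odds: (1/12) ÷ (11/12) = 1/11.
Likelihood ratio per positive forgery indicator = 12.
Target odds = 19.
Need (1/11) × 12ⁿ ≥ 19, i.e. 12ⁿ ≥ 209.
12² = 144 falls short of 209 but 12³ = 1728 reaches it, so n = 3.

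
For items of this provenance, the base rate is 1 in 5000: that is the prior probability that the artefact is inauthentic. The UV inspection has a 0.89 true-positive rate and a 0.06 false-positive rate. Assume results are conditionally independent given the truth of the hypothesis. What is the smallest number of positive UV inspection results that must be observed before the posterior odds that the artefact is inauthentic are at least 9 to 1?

Prior odds: 0.0002 ÷ 0.9998 = 1/4999.
Likelihood ratio of a positive result = 0.89/0.06 = 89/6.
Target odds = 9.
Need (1/4999) × (89/6)ⁿ ≥ 9, i.e. (89/6)ⁿ ≥ 44991.
(89/6)³ = 704969/216 falls short of 44991 but (89/6)⁴ = 62742241/1296 reaches it, so n = 4.

4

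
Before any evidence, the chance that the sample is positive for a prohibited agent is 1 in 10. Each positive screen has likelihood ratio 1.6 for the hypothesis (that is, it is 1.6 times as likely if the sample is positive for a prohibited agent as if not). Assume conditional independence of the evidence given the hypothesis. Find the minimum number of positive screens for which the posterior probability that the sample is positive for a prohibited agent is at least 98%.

13

Prior odds = 0.1/0.9 = 1/9.
Likelihood ratio per positive screen = 1.6.
Target posterior odds = 0.98/0.02 = 49.
Need (1/9) × 1.6ⁿ ≥ 49, i.e. 1.6ⁿ ≥ 441.
1.6¹² ≈281.475 falls short of 441 but 1.6¹³ ≈450.36 reaches it, so n = 13.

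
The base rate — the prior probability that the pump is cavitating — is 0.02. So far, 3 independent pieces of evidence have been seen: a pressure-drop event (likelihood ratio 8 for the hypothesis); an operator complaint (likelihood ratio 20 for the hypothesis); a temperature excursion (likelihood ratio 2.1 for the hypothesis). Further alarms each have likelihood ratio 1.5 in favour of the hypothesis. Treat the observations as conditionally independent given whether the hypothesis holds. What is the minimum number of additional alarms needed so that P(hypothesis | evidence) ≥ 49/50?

5

Prior odds = 0.02/0.98 = 1/49.
Combined Bayes factor of the evidence already in hand = 8 × 20 × 2.1 = 336.
Odds after that evidence = (1/49) × 336 = 48/7.
Target odds = 0.98/0.02 = 49.
Need 1.5ⁿ ≥ 49 ÷ (48/7) = 343/48.
1.5⁴ = 5.0625 falls short of 343/48 but 1.5⁵ = 7.59375 reaches it, so n = 5.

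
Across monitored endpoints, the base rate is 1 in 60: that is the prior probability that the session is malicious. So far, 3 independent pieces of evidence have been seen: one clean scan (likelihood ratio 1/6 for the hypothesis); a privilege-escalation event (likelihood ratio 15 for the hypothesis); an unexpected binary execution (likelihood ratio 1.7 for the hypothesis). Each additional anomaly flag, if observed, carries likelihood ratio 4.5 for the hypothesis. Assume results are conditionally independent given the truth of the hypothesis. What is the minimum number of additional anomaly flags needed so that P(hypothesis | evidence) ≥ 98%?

Prior odds = (1/60)/(59/60) = 1/59.
Combined Bayes factor of the evidence already in hand = (1/6) × 15 × 1.7 = 4.25.
Odds after that evidence = (1/59) × 4.25 = 17/236.
Target odds = 0.98/0.02 = 49.
Need 4.5ⁿ ≥ 49 ÷ (17/236) = 11564/17.
4.5⁴ = 410.0625 falls short of 11564/17 but 4.5⁵ = 1845.28125 reaches it, so n = 5.

5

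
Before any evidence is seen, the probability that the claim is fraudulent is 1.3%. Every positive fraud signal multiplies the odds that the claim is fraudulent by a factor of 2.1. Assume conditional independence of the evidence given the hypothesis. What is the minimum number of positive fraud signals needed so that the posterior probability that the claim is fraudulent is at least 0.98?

Prior odds: 0.013 ÷ 0.987 = 13/987.
Likelihood ratio per positive fraud signal = 2.1.
Target posterior odds = 0.98/0.02 = 49.
Need (13/987) × 2.1ⁿ ≥ 49, i.e. 2.1ⁿ ≥ 48363/13.
2.1¹¹ ≈3502.78 falls short of 48363/13 but 2.1¹² ≈7355.83 reaches it, so n = 12.

12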